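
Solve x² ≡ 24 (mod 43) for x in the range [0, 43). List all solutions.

Since 43 ≡ 3 (mod 4), a square root of 24 is 24^((43+1)/4) = 24^11 mod 43.
Repeated squaring: 24^2≡17, 24^4≡31, 24^8≡15 (mod 43).
24^11 = 24^(8+2+1) ≡ 14 (mod 43).
Check: 14² = 196 ≡ 24 (mod 43). The two roots are 14 and 29.

14, 29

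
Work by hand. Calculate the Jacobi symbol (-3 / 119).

First reduce: -3 ≡ 116 (mod 119).
Pull out 2^2: since 119 ≡ 7 (mod 8), (2/119) = +1, so (2/119)^2 = +1.
Reciprocity: 29 ≡ 1 and 119 ≡ 3 (mod 4), so (29/119) = +(119/29).
Reduce top mod 29: now compute (3/29).
Reciprocity: 3 ≡ 3 and 29 ≡ 1 (mod 4), so (3/29) = +(29/3).
Reduce top mod 3: now compute (2/3).
Pull out 2: since 3 ≡ 3 (mod 8), (2/3) = -1.
Reached (1/3) = 1. Collecting the sign flips along the way, the symbol is -1.

-1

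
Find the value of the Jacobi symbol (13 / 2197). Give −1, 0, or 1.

0

Reciprocity: 13 ≡ 1 and 2197 ≡ 1 (mod 4), so (13/2197) = +(2197/13).
Reduce top mod 13: now compute (0/13).
Top reduces to 0: gcd > 1, so the symbol is 0.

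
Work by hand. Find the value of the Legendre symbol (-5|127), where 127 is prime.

1

First reduce: -5 ≡ 122 (mod 127).
Pull out 2: since 127 ≡ 7 (mod 8), (2/127) = +1.
Reciprocity: 61 ≡ 1 and 127 ≡ 3 (mod 4), so (61/127) = +(127/61).
Reduce top mod 61: now compute (5/61).
Reciprocity: 5 ≡ 1 and 61 ≡ 1 (mod 4), so (5/61) = +(61/5).
Reduce top mod 5: now compute (1/5).
Reached (1/5) = 1. Collecting the sign flips along the way, the symbol is +1.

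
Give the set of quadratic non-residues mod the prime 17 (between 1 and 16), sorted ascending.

Square k = 1,…,8 (k and 17−k give the same square):
1²=1, 2²=4, 3²=9, 4²=16, 5²≡8, 6²≡2, 7²≡15, 8²≡13 (mod 17).
The residues are {1, 2, 4, 8, 9, 13, 15, 16}; the non-residues are the remaining 8 nonzero classes.

3 5 6 7 10 11 12 14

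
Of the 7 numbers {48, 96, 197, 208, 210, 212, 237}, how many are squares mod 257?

2

(48/257) = -1 → non-residue.
(96/257) = -1 → non-residue.
(197/257) = +1 → QR.
(208/257) = +1 → QR.
(210/257) = -1 → non-residue.
(212/257) = -1 → non-residue.
(237/257) = -1 → non-residue.
Total quadratic residues among the 7: 2.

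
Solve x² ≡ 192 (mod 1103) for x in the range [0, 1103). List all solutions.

Since 1103 ≡ 3 (mod 4), a square root of 192 is 192^((1103+1)/4) = 192^276 mod 1103.
Repeated squaring: 192^2≡465, 192^4≡37, 192^8≡266, 192^16≡164, 192^32≡424, 192^64≡1090, 192^128≡169, 192^256≡986 (mod 1103).
192^276 = 192^(256+16+4) ≡ 376 (mod 1103).
Check: 376² = 141376 ≡ 192 (mod 1103). The two roots are 376 and 727.

376, 727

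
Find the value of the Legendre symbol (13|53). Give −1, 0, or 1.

Reciprocity: 13 ≡ 1 and 53 ≡ 1 (mod 4), so (13/53) = +(53/13).
Reduce top mod 13: now compute (1/13).
Reached (1/13) = 1. Collecting the sign flips along the way, the symbol is +1.

1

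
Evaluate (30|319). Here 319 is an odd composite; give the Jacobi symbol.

-1

Pull out 2: since 319 ≡ 7 (mod 8), (2/319) = +1.
Reciprocity: 15 ≡ 3 and 319 ≡ 3 (mod 4), so (15/319) = −(319/15).
Reduce top mod 15: now compute (4/15).
Pull out 2^2: since 15 ≡ 7 (mod 8), (2/15) = +1, so (2/15)^2 = +1.
Reached (1/15) = 1. Collecting the sign flips along the way, the symbol is -1.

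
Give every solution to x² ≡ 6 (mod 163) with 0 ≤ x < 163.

13, 150

Since 163 ≡ 3 (mod 4), a square root of 6 is 6^((163+1)/4) = 6^41 mod 163.
Repeated squaring: 6^2≡36, 6^4≡155, 6^8≡64, 6^16≡21, 6^32≡115 (mod 163).
6^41 = 6^(32+8+1) ≡ 150 (mod 163).
Check: 150² = 22500 ≡ 6 (mod 163). The two roots are 13 and 150.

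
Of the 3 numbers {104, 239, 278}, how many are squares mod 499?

2

(104/499) = +1 → QR.
(239/499) = +1 → QR.
(278/499) = -1 → non-residue.
Total quadratic residues among the 3: 2.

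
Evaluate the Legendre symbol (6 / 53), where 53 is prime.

Pull out 2: since 53 ≡ 5 (mod 8), (2/53) = -1.
Reciprocity: 3 ≡ 3 and 53 ≡ 1 (mod 4), so (3/53) = +(53/3).
Reduce top mod 3: now compute (2/3).
Pull out 2: since 3 ≡ 3 (mod 8), (2/3) = -1.
Reached (1/3) = 1. Collecting the sign flips along the way, the symbol is +1.

1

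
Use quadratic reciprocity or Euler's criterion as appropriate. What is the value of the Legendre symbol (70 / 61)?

First reduce: 70 ≡ 9 (mod 61).
Reciprocity: 9 ≡ 1 and 61 ≡ 1 (mod 4), so (9/61) = +(61/9).
Reduce top mod 9: now compute (7/9).
Reciprocity: 7 ≡ 3 and 9 ≡ 1 (mod 4), so (7/9) = +(9/7).
Reduce top mod 7: now compute (2/7).
Pull out 2: since 7 ≡ 7 (mod 8), (2/7) = +1.
Reached (1/7) = 1. Collecting the sign flips along the way, the symbol is +1.

1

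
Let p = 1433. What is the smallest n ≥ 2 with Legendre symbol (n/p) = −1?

(2/1433) = +1, so 2 is a residue.
(3/1433) = −1, so 3 is the smallest positive non-residue mod 1433.

3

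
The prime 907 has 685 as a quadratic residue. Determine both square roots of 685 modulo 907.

Since 907 ≡ 3 (mod 4), a square root of 685 is 685^((907+1)/4) = 685^227 mod 907.
Repeated squaring: 685^2≡306, 685^4≡215, 685^8≡875, 685^16≡117, 685^32≡84, 685^64≡707, 685^128≡92 (mod 907).
685^227 = 685^(128+64+32+2+1) ≡ 560 (mod 907).
Check: 560² = 313600 ≡ 685 (mod 907). The two roots are 347 and 560.

347, 560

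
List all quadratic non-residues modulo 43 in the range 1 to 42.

2 3 5 7 8 12 18 19 20 22 26 27 28 29 30 32 33 34 37 39 42

Square k = 1,…,21 (k and 43−k give the same square):
1²=1, 2²=4, 3²=9, 4²=16, 5²=25, 6²=36, 7²≡6, 8²≡21, 9²≡38, 10²≡14, 11²≡35, 12²≡15, 13²≡40, 14²≡24, 15²≡10, 16²≡41, 17²≡31, 18²≡23, 19²≡17, 20²≡13, 21²≡11 (mod 43).
The residues are {1, 4, 6, 9, 10, 11, 13, 14, 15, 16, 17, 21, 23, 24, 25, 31, 35, 36, 38, 40, 41}; the non-residues are the remaining 21 nonzero classes.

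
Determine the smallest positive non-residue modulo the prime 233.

(2/233) = +1, so 2 is a residue.
(3/233) = −1, so 3 is the smallest positive non-residue mod 233.

3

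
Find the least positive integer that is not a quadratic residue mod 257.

(2/257) = +1, so 2 is a residue.
(3/257) = −1, so 3 is the smallest positive non-residue mod 257.

3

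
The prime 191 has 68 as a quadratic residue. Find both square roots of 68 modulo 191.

Since 191 ≡ 3 (mod 4), a square root of 68 is 68^((191+1)/4) = 68^48 mod 191.
Repeated squaring: 68^2≡40, 68^4≡72, 68^8≡27, 68^16≡156, 68^32≡79 (mod 191).
68^48 = 68^(32+16) ≡ 100 (mod 191).
Check: 100² = 10000 ≡ 68 (mod 191). The two roots are 91 and 100.

91, 100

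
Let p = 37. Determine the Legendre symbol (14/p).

-1

Pull out 2: since 37 ≡ 5 (mod 8), (2/37) = -1.
Reciprocity: 7 ≡ 3 and 37 ≡ 1 (mod 4), so (7/37) = +(37/7).
Reduce top mod 7: now compute (2/7).
Pull out 2: since 7 ≡ 7 (mod 8), (2/7) = +1.
Reached (1/7) = 1. Collecting the sign flips along the way, the symbol is -1.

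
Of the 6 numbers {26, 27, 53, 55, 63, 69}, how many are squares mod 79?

(26/79) = +1 → QR.
(27/79) = -1 → non-residue.
(53/79) = -1 → non-residue.
(55/79) = +1 → QR.
(63/79) = -1 → non-residue.
(69/79) = -1 → non-residue.
Total quadratic residues among the 6: 2.

2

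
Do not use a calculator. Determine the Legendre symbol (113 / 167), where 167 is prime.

-1

Reciprocity: 113 ≡ 1 and 167 ≡ 3 (mod 4), so (113/167) = +(167/113).
Reduce top mod 113: now compute (54/113).
Pull out 2: since 113 ≡ 1 (mod 8), (2/113) = +1.
Reciprocity: 27 ≡ 3 and 113 ≡ 1 (mod 4), so (27/113) = +(113/27).
Reduce top mod 27: now compute (5/27).
Reciprocity: 5 ≡ 1 and 27 ≡ 3 (mod 4), so (5/27) = +(27/5).
Reduce top mod 5: now compute (2/5).
Pull out 2: since 5 ≡ 5 (mod 8), (2/5) = -1.
Reached (1/5) = 1. Collecting the sign flips along the way, the symbol is -1.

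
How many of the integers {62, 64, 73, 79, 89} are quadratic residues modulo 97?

(62/97) = +1 → QR.
(64/97) = +1 → QR.
(73/97) = +1 → QR.
(79/97) = +1 → QR.
(89/97) = +1 → QR.
Total quadratic residues among the 5: 5.

5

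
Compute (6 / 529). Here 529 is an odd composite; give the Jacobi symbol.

Pull out 2: since 529 ≡ 1 (mod 8), (2/529) = +1.
Reciprocity: 3 ≡ 3 and 529 ≡ 1 (mod 4), so (3/529) = +(529/3).
Reduce top mod 3: now compute (1/3).
Reached (1/3) = 1. Collecting the sign flips along the way, the symbol is +1.

1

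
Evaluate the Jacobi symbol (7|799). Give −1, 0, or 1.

Reciprocity: 7 ≡ 3 and 799 ≡ 3 (mod 4), so (7/799) = −(799/7).
Reduce top mod 7: now compute (1/7).
Reached (1/7) = 1. Collecting the sign flips along the way, the symbol is -1.

-1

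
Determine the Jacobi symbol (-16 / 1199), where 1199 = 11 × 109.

-1

First reduce: -16 ≡ 1183 (mod 1199).
Reciprocity: 1183 ≡ 3 and 1199 ≡ 3 (mod 4), so (1183/1199) = −(1199/1183).
Reduce top mod 1183: now compute (16/1183).
Pull out 2^4: since 1183 ≡ 7 (mod 8), (2/1183) = +1, so (2/1183)^4 = +1.
Reached (1/1183) = 1. Collecting the sign flips along the way, the symbol is -1.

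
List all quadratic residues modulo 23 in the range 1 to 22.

Square k = 1,…,11 (k and 23−k give the same square):
1²=1, 2²=4, 3²=9, 4²=16, 5²≡2, 6²≡13, 7²≡3, 8²≡18, 9²≡12, 10²≡8, 11²≡6 (mod 23).
So the quadratic residues mod 23 are {1, 2, 3, 4, 6, 8, 9, 12, 13, 16, 18}.

1 2 3 4 6 8 9 12 13 16 18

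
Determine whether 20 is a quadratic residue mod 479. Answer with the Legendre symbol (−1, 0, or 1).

1

Euler's criterion: (20/479) ≡ 20^239 (mod 479).
20^2 ≡ 400 (mod 479)
20^4 ≡ 14 (mod 479)
20^8 ≡ 196 (mod 479)
20^16 ≡ 96 (mod 479)
20^32 ≡ 115 (mod 479)
20^64 ≡ 292 (mod 479)
20^128 ≡ 2 (mod 479)
20^239 = 20^(128+64+32+8+4+2+1) ≡ 1 (mod 479).
Result is 1, so (20/479) = 1.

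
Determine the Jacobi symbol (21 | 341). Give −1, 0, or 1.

Reciprocity: 21 ≡ 1 and 341 ≡ 1 (mod 4), so (21/341) = +(341/21).
Reduce top mod 21: now compute (5/21).
Reciprocity: 5 ≡ 1 and 21 ≡ 1 (mod 4), so (5/21) = +(21/5).
Reduce top mod 5: now compute (1/5).
Reached (1/5) = 1. Collecting the sign flips along the way, the symbol is +1.

1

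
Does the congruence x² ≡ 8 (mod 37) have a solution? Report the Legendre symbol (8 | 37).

-1

Euler's criterion: (8/37) ≡ 8^18 (mod 37).
8^2 ≡ 27 (mod 37)
8^4 ≡ 26 (mod 37)
8^8 ≡ 10 (mod 37)
8^16 ≡ 26 (mod 37)
8^18 = 8^(16+2) ≡ 36 (mod 37).
Result is 36 ≡ −1, so (8/37) = −1.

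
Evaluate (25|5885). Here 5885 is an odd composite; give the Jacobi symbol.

Reciprocity: 25 ≡ 1 and 5885 ≡ 1 (mod 4), so (25/5885) = +(5885/25).
Reduce top mod 25: now compute (10/25).
Pull out 2: since 25 ≡ 1 (mod 8), (2/25) = +1.
Reciprocity: 5 ≡ 1 and 25 ≡ 1 (mod 4), so (5/25) = +(25/5).
Reduce top mod 5: now compute (0/5).
Top reduces to 0: gcd > 1, so the symbol is 0.

0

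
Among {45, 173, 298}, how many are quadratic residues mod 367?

(45/367) = -1 → non-residue.
(173/367) = +1 → QR.
(298/367) = +1 → QR.
Total quadratic residues among the 3: 2.

2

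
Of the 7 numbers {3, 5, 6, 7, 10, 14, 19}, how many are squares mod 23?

2

(3/23) = +1 → QR.
(5/23) = -1 → non-residue.
(6/23) = +1 → QR.
(7/23) = -1 → non-residue.
(10/23) = -1 → non-residue.
(14/23) = -1 → non-residue.
(19/23) = -1 → non-residue.
Total quadratic residues among the 7: 2.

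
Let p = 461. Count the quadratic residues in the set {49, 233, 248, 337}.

2

(49/461) = +1 → QR.
(233/461) = -1 → non-residue.
(248/461) = +1 → QR.
(337/461) = -1 → non-residue.
Total quadratic residues among the 4: 2.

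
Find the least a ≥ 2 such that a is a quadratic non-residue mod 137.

3

(2/137) = +1, so 2 is a residue.
(3/137) = −1, so 3 is the smallest positive non-residue mod 137.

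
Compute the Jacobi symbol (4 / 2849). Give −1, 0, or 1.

Pull out 2^2: since 2849 ≡ 1 (mod 8), (2/2849) = +1, so (2/2849)^2 = +1.
Reached (1/2849) = 1. Collecting the sign flips along the way, the symbol is +1.

1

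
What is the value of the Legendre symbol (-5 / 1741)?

1

First reduce: -5 ≡ 1736 (mod 1741).
Pull out 2^3: since 1741 ≡ 5 (mod 8), (2/1741) = -1, so (2/1741)^3 = -1.
Reciprocity: 217 ≡ 1 and 1741 ≡ 1 (mod 4), so (217/1741) = +(1741/217).
Reduce top mod 217: now compute (5/217).
Reciprocity: 5 ≡ 1 and 217 ≡ 1 (mod 4), so (5/217) = +(217/5).
Reduce top mod 5: now compute (2/5).
Pull out 2: since 5 ≡ 5 (mod 8), (2/5) = -1.
Reached (1/5) = 1. Collecting the sign flips along the way, the symbol is +1.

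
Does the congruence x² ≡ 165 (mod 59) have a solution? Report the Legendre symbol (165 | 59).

-1

First reduce: 165 ≡ 47 (mod 59).
Reciprocity: 47 ≡ 3 and 59 ≡ 3 (mod 4), so (47/59) = −(59/47).
Reduce top mod 47: now compute (12/47).
Pull out 2^2: since 47 ≡ 7 (mod 8), (2/47) = +1, so (2/47)^2 = +1.
Reciprocity: 3 ≡ 3 and 47 ≡ 3 (mod 4), so (3/47) = −(47/3).
Reduce top mod 3: now compute (2/3).
Pull out 2: since 3 ≡ 3 (mod 8), (2/3) = -1.
Reached (1/3) = 1. Collecting the sign flips along the way, the symbol is -1.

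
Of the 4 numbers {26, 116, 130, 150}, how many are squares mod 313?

3

(26/313) = +1 → QR.
(116/313) = +1 → QR.
(130/313) = -1 → non-residue.
(150/313) = +1 → QR.
Total quadratic residues among the 4: 3.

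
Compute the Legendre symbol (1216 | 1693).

Pull out 2^6: since 1693 ≡ 5 (mod 8), (2/1693) = -1, so (2/1693)^6 = +1.
Reciprocity: 19 ≡ 3 and 1693 ≡ 1 (mod 4), so (19/1693) = +(1693/19).
Reduce top mod 19: now compute (2/19).
Pull out 2: since 19 ≡ 3 (mod 8), (2/19) = -1.
Reached (1/19) = 1. Collecting the sign flips along the way, the symbol is -1.

-1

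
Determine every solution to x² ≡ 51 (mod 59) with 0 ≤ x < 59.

Since 59 ≡ 3 (mod 4), a square root of 51 is 51^((59+1)/4) = 51^15 mod 59.
Repeated squaring: 51^2≡5, 51^4≡25, 51^8≡35 (mod 59).
51^15 = 51^(8+4+2+1) ≡ 46 (mod 59).
Check: 46² = 2116 ≡ 51 (mod 59). The two roots are 13 and 46.

13, 46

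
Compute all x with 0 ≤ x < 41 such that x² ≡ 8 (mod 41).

41 ≡ 1 (mod 4), so we find a root by search.
Trying successive values, 7² = 49 ≡ 8 (mod 41). The other root is 41 − 7 = 34.

7, 34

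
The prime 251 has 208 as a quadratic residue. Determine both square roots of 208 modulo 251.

31, 220

Since 251 ≡ 3 (mod 4), a square root of 208 is 208^((251+1)/4) = 208^63 mod 251.
Repeated squaring: 208^2≡92, 208^4≡181, 208^8≡131, 208^16≡93, 208^32≡115 (mod 251).
208^63 = 208^(32+16+8+4+2+1) ≡ 31 (mod 251).
Check: 31² = 961 ≡ 208 (mod 251). The two roots are 31 and 220.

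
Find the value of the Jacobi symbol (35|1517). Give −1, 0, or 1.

1

Reciprocity: 35 ≡ 3 and 1517 ≡ 1 (mod 4), so (35/1517) = +(1517/35).
Reduce top mod 35: now compute (12/35).
Pull out 2^2: since 35 ≡ 3 (mod 8), (2/35) = -1, so (2/35)^2 = +1.
Reciprocity: 3 ≡ 3 and 35 ≡ 3 (mod 4), so (3/35) = −(35/3).
Reduce top mod 3: now compute (2/3).
Pull out 2: since 3 ≡ 3 (mod 8), (2/3) = -1.
Reached (1/3) = 1. Collecting the sign flips along the way, the symbol is +1.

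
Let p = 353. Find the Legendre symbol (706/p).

0

First reduce: 706 ≡ 0 (mod 353).
Top reduces to 0: gcd > 1, so the symbol is 0.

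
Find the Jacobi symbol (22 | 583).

Pull out 2: since 583 ≡ 7 (mod 8), (2/583) = +1.
Reciprocity: 11 ≡ 3 and 583 ≡ 3 (mod 4), so (11/583) = −(583/11).
Reduce top mod 11: now compute (0/11).
Top reduces to 0: gcd > 1, so the symbol is 0.

0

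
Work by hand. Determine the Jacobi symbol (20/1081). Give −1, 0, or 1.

1

Pull out 2^2: since 1081 ≡ 1 (mod 8), (2/1081) = +1, so (2/1081)^2 = +1.
Reciprocity: 5 ≡ 1 and 1081 ≡ 1 (mod 4), so (5/1081) = +(1081/5).
Reduce top mod 5: now compute (1/5).
Reached (1/5) = 1. Collecting the sign flips along the way, the symbol is +1.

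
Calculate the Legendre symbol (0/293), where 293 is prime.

Top reduces to 0: gcd > 1, so the symbol is 0.

0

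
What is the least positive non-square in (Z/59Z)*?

(2/59) = −1, so 2 is the smallest positive non-residue mod 59.

2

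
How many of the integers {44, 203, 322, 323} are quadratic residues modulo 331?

2

(44/331) = -1 → non-residue.
(203/331) = +1 → QR.
(322/331) = -1 → non-residue.
(323/331) = +1 → QR.
Total quadratic residues among the 4: 2.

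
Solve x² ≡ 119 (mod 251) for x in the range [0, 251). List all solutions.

118, 133

Since 251 ≡ 3 (mod 4), a square root of 119 is 119^((251+1)/4) = 119^63 mod 251.
Repeated squaring: 119^2≡105, 119^4≡232, 119^8≡110, 119^16≡52, 119^32≡194 (mod 251).
119^63 = 119^(32+16+8+4+2+1) ≡ 118 (mod 251).
Check: 118² = 13924 ≡ 119 (mod 251). The two roots are 118 and 133.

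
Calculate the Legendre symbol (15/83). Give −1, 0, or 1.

Reciprocity: 15 ≡ 3 and 83 ≡ 3 (mod 4), so (15/83) = −(83/15).
Reduce top mod 15: now compute (8/15).
Pull out 2^3: since 15 ≡ 7 (mod 8), (2/15) = +1, so (2/15)^3 = +1.
Reached (1/15) = 1. Collecting the sign flips along the way, the symbol is -1.

-1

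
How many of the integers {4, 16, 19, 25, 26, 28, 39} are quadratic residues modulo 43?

(4/43) = +1 → QR.
(16/43) = +1 → QR.
(19/43) = -1 → non-residue.
(25/43) = +1 → QR.
(26/43) = -1 → non-residue.
(28/43) = -1 → non-residue.
(39/43) = -1 → non-residue.
Total quadratic residues among the 7: 3.

3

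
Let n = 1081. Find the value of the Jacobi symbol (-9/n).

1

First reduce: -9 ≡ 1072 (mod 1081).
Pull out 2^4: since 1081 ≡ 1 (mod 8), (2/1081) = +1, so (2/1081)^4 = +1.
Reciprocity: 67 ≡ 3 and 1081 ≡ 1 (mod 4), so (67/1081) = +(1081/67).
Reduce top mod 67: now compute (9/67).
Reciprocity: 9 ≡ 1 and 67 ≡ 3 (mod 4), so (9/67) = +(67/9).
Reduce top mod 9: now compute (4/9).
Pull out 2^2: since 9 ≡ 1 (mod 8), (2/9) = +1, so (2/9)^2 = +1.
Reached (1/9) = 1. Collecting the sign flips along the way, the symbol is +1.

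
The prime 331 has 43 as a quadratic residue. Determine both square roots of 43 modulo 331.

Since 331 ≡ 3 (mod 4), a square root of 43 is 43^((331+1)/4) = 43^83 mod 331.
Repeated squaring: 43^2≡194, 43^4≡233, 43^8≡5, 43^16≡25, 43^32≡294, 43^64≡45 (mod 331).
43^83 = 43^(64+16+2+1) ≡ 238 (mod 331).
Check: 238² = 56644 ≡ 43 (mod 331). The two roots are 93 and 238.

93, 238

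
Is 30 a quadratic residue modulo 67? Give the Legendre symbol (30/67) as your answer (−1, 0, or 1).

Euler's criterion: (30/67) ≡ 30^33 (mod 67).
30^2 ≡ 29 (mod 67)
30^4 ≡ 37 (mod 67)
30^8 ≡ 29 (mod 67)
30^16 ≡ 37 (mod 67)
30^32 ≡ 29 (mod 67)
30^33 = 30^(32+1) ≡ 66 (mod 67).
Result is 66 ≡ −1, so (30/67) = −1.

-1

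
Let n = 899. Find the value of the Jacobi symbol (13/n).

Reciprocity: 13 ≡ 1 and 899 ≡ 3 (mod 4), so (13/899) = +(899/13).
Reduce top mod 13: now compute (2/13).
Pull out 2: since 13 ≡ 5 (mod 8), (2/13) = -1.
Reached (1/13) = 1. Collecting the sign flips along the way, the symbol is -1.

-1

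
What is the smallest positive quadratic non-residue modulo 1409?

(2/1409) = +1, so 2 is a residue.
(3/1409) = −1, so 3 is the smallest positive non-residue mod 1409.

3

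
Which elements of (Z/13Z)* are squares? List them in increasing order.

1,3,4,9,10,12

Square k = 1,…,6 (k and 13−k give the same square):
1²=1, 2²=4, 3²=9, 4²≡3, 5²≡12, 6²≡10 (mod 13).
So the quadratic residues mod 13 are {1, 3, 4, 9, 10, 12}.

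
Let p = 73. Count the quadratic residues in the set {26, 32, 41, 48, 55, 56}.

(26/73) = -1 → non-residue.
(32/73) = +1 → QR.
(41/73) = +1 → QR.
(48/73) = +1 → QR.
(55/73) = +1 → QR.
(56/73) = -1 → non-residue.
Total quadratic residues among the 6: 4.

4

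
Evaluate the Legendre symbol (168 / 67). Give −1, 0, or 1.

-1

Euler's criterion: (168/67) ≡ 34^33 (mod 67).
34^2 ≡ 17 (mod 67)
34^4 ≡ 21 (mod 67)
34^8 ≡ 39 (mod 67)
34^16 ≡ 47 (mod 67)
34^32 ≡ 65 (mod 67)
34^33 = 34^(32+1) ≡ 66 (mod 67).
Result is 66 ≡ −1, so (168/67) = −1.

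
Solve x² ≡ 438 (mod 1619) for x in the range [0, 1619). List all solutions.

152, 1467

Since 1619 ≡ 3 (mod 4), a square root of 438 is 438^((1619+1)/4) = 438^405 mod 1619.
Repeated squaring: 438^2≡802, 438^4≡461, 438^8≡432, 438^16≡439, 438^32≡60, 438^64≡362, 438^128≡1524, 438^256≡930 (mod 1619).
438^405 = 438^(256+128+16+4+1) ≡ 152 (mod 1619).
Check: 152² = 23104 ≡ 438 (mod 1619). The two roots are 152 and 1467.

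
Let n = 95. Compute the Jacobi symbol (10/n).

Pull out 2: since 95 ≡ 7 (mod 8), (2/95) = +1.
Reciprocity: 5 ≡ 1 and 95 ≡ 3 (mod 4), so (5/95) = +(95/5).
Reduce top mod 5: now compute (0/5).
Top reduces to 0: gcd > 1, so the symbol is 0.

0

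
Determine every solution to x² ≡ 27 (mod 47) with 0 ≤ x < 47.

11, 36

Since 47 ≡ 3 (mod 4), a square root of 27 is 27^((47+1)/4) = 27^12 mod 47.
Repeated squaring: 27^2≡24, 27^4≡12, 27^8≡3 (mod 47).
27^12 = 27^(8+4) ≡ 36 (mod 47).
Check: 36² = 1296 ≡ 27 (mod 47). The two roots are 11 and 36.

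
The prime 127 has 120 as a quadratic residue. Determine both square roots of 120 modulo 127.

45, 82

Since 127 ≡ 3 (mod 4), a square root of 120 is 120^((127+1)/4) = 120^32 mod 127.
Repeated squaring: 120^2≡49, 120^4≡115, 120^8≡17, 120^16≡35, 120^32≡82 (mod 127).
120^32 = 120^(32) ≡ 82 (mod 127).
Check: 82² = 6724 ≡ 120 (mod 127). The two roots are 45 and 82.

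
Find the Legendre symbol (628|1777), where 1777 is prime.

-1

Pull out 2^2: since 1777 ≡ 1 (mod 8), (2/1777) = +1, so (2/1777)^2 = +1.
Reciprocity: 157 ≡ 1 and 1777 ≡ 1 (mod 4), so (157/1777) = +(1777/157).
Reduce top mod 157: now compute (50/157).
Pull out 2: since 157 ≡ 5 (mod 8), (2/157) = -1.
Reciprocity: 25 ≡ 1 and 157 ≡ 1 (mod 4), so (25/157) = +(157/25).
Reduce top mod 25: now compute (7/25).
Reciprocity: 7 ≡ 3 and 25 ≡ 1 (mod 4), so (7/25) = +(25/7).
Reduce top mod 7: now compute (4/7).
Pull out 2^2: since 7 ≡ 7 (mod 8), (2/7) = +1, so (2/7)^2 = +1.
Reached (1/7) = 1. Collecting the sign flips along the way, the symbol is -1.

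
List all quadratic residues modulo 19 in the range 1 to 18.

1, 4, 5, 6, 7, 9, 11, 16, 17

Square k = 1,…,9 (k and 19−k give the same square):
1²=1, 2²=4, 3²=9, 4²=16, 5²≡6, 6²≡17, 7²≡11, 8²≡7, 9²≡5 (mod 19).
So the quadratic residues mod 19 are {1, 4, 5, 6, 7, 9, 11, 16, 17}.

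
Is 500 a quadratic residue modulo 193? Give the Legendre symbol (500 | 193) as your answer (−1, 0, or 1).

First reduce: 500 ≡ 114 (mod 193).
Pull out 2: since 193 ≡ 1 (mod 8), (2/193) = +1.
Reciprocity: 57 ≡ 1 and 193 ≡ 1 (mod 4), so (57/193) = +(193/57).
Reduce top mod 57: now compute (22/57).
Pull out 2: since 57 ≡ 1 (mod 8), (2/57) = +1.
Reciprocity: 11 ≡ 3 and 57 ≡ 1 (mod 4), so (11/57) = +(57/11).
Reduce top mod 11: now compute (2/11).
Pull out 2: since 11 ≡ 3 (mod 8), (2/11) = -1.
Reached (1/11) = 1. Collecting the sign flips along the way, the symbol is -1.

-1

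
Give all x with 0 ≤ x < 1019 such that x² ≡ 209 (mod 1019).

Since 1019 ≡ 3 (mod 4), a square root of 209 is 209^((1019+1)/4) = 209^255 mod 1019.
Repeated squaring: 209^2≡883, 209^4≡154, 209^8≡279, 209^16≡397, 209^32≡683, 209^64≡806, 209^128≡533 (mod 1019).
209^255 = 209^(128+64+32+16+8+4+2+1) ≡ 116 (mod 1019).
Check: 116² = 13456 ≡ 209 (mod 1019). The two roots are 116 and 903.

116, 903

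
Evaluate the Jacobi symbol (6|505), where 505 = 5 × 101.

Pull out 2: since 505 ≡ 1 (mod 8), (2/505) = +1.
Reciprocity: 3 ≡ 3 and 505 ≡ 1 (mod 4), so (3/505) = +(505/3).
Reduce top mod 3: now compute (1/3).
Reached (1/3) = 1. Collecting the sign flips along the way, the symbol is +1.

1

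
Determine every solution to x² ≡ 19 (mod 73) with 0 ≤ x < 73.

73 ≡ 1 (mod 4), so we find a root by search.
Trying successive values, 26² = 676 ≡ 19 (mod 73). The other root is 73 − 26 = 47.

26, 47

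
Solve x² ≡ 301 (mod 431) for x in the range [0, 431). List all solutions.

45, 386

Since 431 ≡ 3 (mod 4), a square root of 301 is 301^((431+1)/4) = 301^108 mod 431.
Repeated squaring: 301^2≡91, 301^4≡92, 301^8≡275, 301^16≡200, 301^32≡348, 301^64≡424 (mod 431).
301^108 = 301^(64+32+8+4) ≡ 45 (mod 431).
Check: 45² = 2025 ≡ 301 (mod 431). The two roots are 45 and 386.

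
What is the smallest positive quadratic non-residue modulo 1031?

(2/1031) = +1, so 2 is a residue.
(3/1031) = +1, so 3 is a residue.
(4/1031) = +1, so 4 is a residue.
(5/1031) = +1, so 5 is a residue.
(6/1031) = +1, so 6 is a residue.
(7/1031) = −1, so 7 is the smallest positive non-residue mod 1031.

7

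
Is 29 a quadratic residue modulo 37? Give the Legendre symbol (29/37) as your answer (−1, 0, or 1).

Reciprocity: 29 ≡ 1 and 37 ≡ 1 (mod 4), so (29/37) = +(37/29).
Reduce top mod 29: now compute (8/29).
Pull out 2^3: since 29 ≡ 5 (mod 8), (2/29) = -1, so (2/29)^3 = -1.
Reached (1/29) = 1. Collecting the sign flips along the way, the symbol is -1.

-1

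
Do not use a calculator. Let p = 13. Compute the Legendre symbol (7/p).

-1

Reciprocity: 7 ≡ 3 and 13 ≡ 1 (mod 4), so (7/13) = +(13/7).
Reduce top mod 7: now compute (6/7).
Pull out 2: since 7 ≡ 7 (mod 8), (2/7) = +1.
Reciprocity: 3 ≡ 3 and 7 ≡ 3 (mod 4), so (3/7) = −(7/3).
Reduce top mod 3: now compute (1/3).
Reached (1/3) = 1. Collecting the sign flips along the way, the symbol is -1.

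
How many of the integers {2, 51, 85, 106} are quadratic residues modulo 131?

0

(2/131) = -1 → non-residue.
(51/131) = -1 → non-residue.
(85/131) = -1 → non-residue.
(106/131) = -1 → non-residue.
Total quadratic residues among the 4: 0.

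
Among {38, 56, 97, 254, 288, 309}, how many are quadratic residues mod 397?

(38/397) = -1 → non-residue.
(56/397) = +1 → QR.
(97/397) = +1 → QR.
(254/397) = -1 → non-residue.
(288/397) = -1 → non-residue.
(309/397) = -1 → non-residue.
Total quadratic residues among the 6: 2.

2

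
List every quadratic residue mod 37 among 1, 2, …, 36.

1,3,4,7,9,10,11,12,16,21,25,26,27,28,30,33,34,36

Square k = 1,…,18 (k and 37−k give the same square):
1²=1, 2²=4, 3²=9, 4²=16, 5²=25, 6²=36, 7²≡12, 8²≡27, 9²≡7, 10²≡26, 11²≡10, 12²≡33, 13²≡21, 14²≡11, 15²≡3, 16²≡34, 17²≡30, 18²≡28 (mod 37).
So the quadratic residues mod 37 are {1, 3, 4, 7, 9, 10, 11, 12, 16, 21, 25, 26, 27, 28, 30, 33, 34, 36}.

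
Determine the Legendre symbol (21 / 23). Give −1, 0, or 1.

-1

Reciprocity: 21 ≡ 1 and 23 ≡ 3 (mod 4), so (21/23) = +(23/21).
Reduce top mod 21: now compute (2/21).
Pull out 2: since 21 ≡ 5 (mod 8), (2/21) = -1.
Reached (1/21) = 1. Collecting the sign flips along the way, the symbol is -1.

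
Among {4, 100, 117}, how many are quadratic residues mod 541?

(4/541) = +1 → QR.
(100/541) = +1 → QR.
(117/541) = -1 → non-residue.
Total quadratic residues among the 3: 2.

2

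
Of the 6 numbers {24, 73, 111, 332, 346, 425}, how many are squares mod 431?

2

(24/431) = +1 → QR.
(73/431) = -1 → non-residue.
(111/431) = -1 → non-residue.
(332/431) = -1 → non-residue.
(346/431) = +1 → QR.
(425/431) = -1 → non-residue.
Total quadratic residues among the 6: 2.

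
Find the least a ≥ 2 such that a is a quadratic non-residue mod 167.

5

(2/167) = +1, so 2 is a residue.
(3/167) = +1, so 3 is a residue.
(4/167) = +1, so 4 is a residue.
(5/167) = −1, so 5 is the smallest positive non-residue mod 167.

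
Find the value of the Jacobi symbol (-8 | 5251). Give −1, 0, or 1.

First reduce: -8 ≡ 5243 (mod 5251).
Reciprocity: 5243 ≡ 3 and 5251 ≡ 3 (mod 4), so (5243/5251) = −(5251/5243).
Reduce top mod 5243: now compute (8/5243).
Pull out 2^3: since 5243 ≡ 3 (mod 8), (2/5243) = -1, so (2/5243)^3 = -1.
Reached (1/5243) = 1. Collecting the sign flips along the way, the symbol is +1.

1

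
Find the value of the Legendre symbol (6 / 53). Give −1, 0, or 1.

Euler's criterion: (6/53) ≡ 6^26 (mod 53).
6^2 ≡ 36 (mod 53)
6^4 ≡ 24 (mod 53)
6^8 ≡ 46 (mod 53)
6^16 ≡ 49 (mod 53)
6^26 = 6^(16+8+2) ≡ 1 (mod 53).
Result is 1, so (6/53) = 1.

1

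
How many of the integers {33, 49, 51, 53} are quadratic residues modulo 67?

(33/67) = +1 → QR.
(49/67) = +1 → QR.
(51/67) = -1 → non-residue.
(53/67) = -1 → non-residue.
Total quadratic residues among the 4: 2.

2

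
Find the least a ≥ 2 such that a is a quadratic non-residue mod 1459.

(2/1459) = −1, so 2 is the smallest positive non-residue mod 1459.

2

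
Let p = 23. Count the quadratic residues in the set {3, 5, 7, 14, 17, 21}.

(3/23) = +1 → QR.
(5/23) = -1 → non-residue.
(7/23) = -1 → non-residue.
(14/23) = -1 → non-residue.
(17/23) = -1 → non-residue.
(21/23) = -1 → non-residue.
Total quadratic residues among the 6: 1.

1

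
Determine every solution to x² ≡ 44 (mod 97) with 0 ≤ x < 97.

97 ≡ 1 (mod 4), so we find a root by search.
Trying successive values, 23² = 529 ≡ 44 (mod 97). The other root is 97 − 23 = 74.

23, 74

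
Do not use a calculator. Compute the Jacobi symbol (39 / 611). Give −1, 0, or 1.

Reciprocity: 39 ≡ 3 and 611 ≡ 3 (mod 4), so (39/611) = −(611/39).
Reduce top mod 39: now compute (26/39).
Pull out 2: since 39 ≡ 7 (mod 8), (2/39) = +1.
Reciprocity: 13 ≡ 1 and 39 ≡ 3 (mod 4), so (13/39) = +(39/13).
Reduce top mod 13: now compute (0/13).
Top reduces to 0: gcd > 1, so the symbol is 0.

0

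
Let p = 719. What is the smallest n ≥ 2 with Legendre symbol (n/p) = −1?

(2/719) = +1, so 2 is a residue.
(3/719) = +1, so 3 is a residue.
(4/719) = +1, so 4 is a residue.
(5/719) = +1, so 5 is a residue.
(6/719) = +1, so 6 is a residue.
(7/719) = +1, so 7 is a residue.
(8/719) = +1, so 8 is a residue.
(9/719) = +1, so 9 is a residue.
(10/719) = +1, so 10 is a residue.
(11/719) = −1, so 11 is the smallest positive non-residue mod 719.

11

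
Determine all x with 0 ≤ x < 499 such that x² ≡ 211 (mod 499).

194, 305

Since 499 ≡ 3 (mod 4), a square root of 211 is 211^((499+1)/4) = 211^125 mod 499.
Repeated squaring: 211^2≡110, 211^4≡124, 211^8≡406, 211^16≡166, 211^32≡111, 211^64≡345 (mod 499).
211^125 = 211^(64+32+16+8+4+1) ≡ 194 (mod 499).
Check: 194² = 37636 ≡ 211 (mod 499). The two roots are 194 and 305.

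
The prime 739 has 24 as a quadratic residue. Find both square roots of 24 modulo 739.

172, 567

Since 739 ≡ 3 (mod 4), a square root of 24 is 24^((739+1)/4) = 24^185 mod 739.
Repeated squaring: 24^2≡576, 24^4≡704, 24^8≡486, 24^16≡455, 24^32≡105, 24^64≡679, 24^128≡644 (mod 739).
24^185 = 24^(128+32+16+8+1) ≡ 172 (mod 739).
Check: 172² = 29584 ≡ 24 (mod 739). The two roots are 172 and 567.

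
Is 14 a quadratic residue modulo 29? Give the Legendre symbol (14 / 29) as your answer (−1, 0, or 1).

Pull out 2: since 29 ≡ 5 (mod 8), (2/29) = -1.
Reciprocity: 7 ≡ 3 and 29 ≡ 1 (mod 4), so (7/29) = +(29/7).
Reduce top mod 7: now compute (1/7).
Reached (1/7) = 1. Collecting the sign flips along the way, the symbol is -1.

-1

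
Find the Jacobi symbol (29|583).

Reciprocity: 29 ≡ 1 and 583 ≡ 3 (mod 4), so (29/583) = +(583/29).
Reduce top mod 29: now compute (3/29).
Reciprocity: 3 ≡ 3 and 29 ≡ 1 (mod 4), so (3/29) = +(29/3).
Reduce top mod 3: now compute (2/3).
Pull out 2: since 3 ≡ 3 (mod 8), (2/3) = -1.
Reached (1/3) = 1. Collecting the sign flips along the way, the symbol is -1.

-1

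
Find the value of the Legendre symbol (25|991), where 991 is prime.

1

Reciprocity: 25 ≡ 1 and 991 ≡ 3 (mod 4), so (25/991) = +(991/25).
Reduce top mod 25: now compute (16/25).
Pull out 2^4: since 25 ≡ 1 (mod 8), (2/25) = +1, so (2/25)^4 = +1.
Reached (1/25) = 1. Collecting the sign flips along the way, the symbol is +1.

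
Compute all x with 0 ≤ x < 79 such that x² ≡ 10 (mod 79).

22, 57

Since 79 ≡ 3 (mod 4), a square root of 10 is 10^((79+1)/4) = 10^20 mod 79.
Repeated squaring: 10^2≡21, 10^4≡46, 10^8≡62, 10^16≡52 (mod 79).
10^20 = 10^(16+4) ≡ 22 (mod 79).
Check: 22² = 484 ≡ 10 (mod 79). The two roots are 22 and 57.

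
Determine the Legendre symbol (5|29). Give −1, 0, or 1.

1

Reciprocity: 5 ≡ 1 and 29 ≡ 1 (mod 4), so (5/29) = +(29/5).
Reduce top mod 5: now compute (4/5).
Pull out 2^2: since 5 ≡ 5 (mod 8), (2/5) = -1, so (2/5)^2 = +1.
Reached (1/5) = 1. Collecting the sign flips along the way, the symbol is +1.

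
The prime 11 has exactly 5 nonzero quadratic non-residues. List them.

Square k = 1,…,5 (k and 11−k give the same square):
1²=1, 2²=4, 3²=9, 4²≡5, 5²≡3 (mod 11).
The residues are {1, 3, 4, 5, 9}; the non-residues are the remaining 5 nonzero classes.

2,6,7,8,10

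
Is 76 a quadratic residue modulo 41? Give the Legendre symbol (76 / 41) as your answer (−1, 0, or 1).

First reduce: 76 ≡ 35 (mod 41).
Reciprocity: 35 ≡ 3 and 41 ≡ 1 (mod 4), so (35/41) = +(41/35).
Reduce top mod 35: now compute (6/35).
Pull out 2: since 35 ≡ 3 (mod 8), (2/35) = -1.
Reciprocity: 3 ≡ 3 and 35 ≡ 3 (mod 4), so (3/35) = −(35/3).
Reduce top mod 3: now compute (2/3).
Pull out 2: since 3 ≡ 3 (mod 8), (2/3) = -1.
Reached (1/3) = 1. Collecting the sign flips along the way, the symbol is -1.

-1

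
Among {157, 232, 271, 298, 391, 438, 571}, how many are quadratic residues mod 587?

0

(157/587) = -1 → non-residue.
(232/587) = -1 → non-residue.
(271/587) = -1 → non-residue.
(298/587) = -1 → non-residue.
(391/587) = -1 → non-residue.
(438/587) = -1 → non-residue.
(571/587) = -1 → non-residue.
Total quadratic residues among the 7: 0.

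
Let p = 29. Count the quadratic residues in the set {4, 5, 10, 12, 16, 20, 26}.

(4/29) = +1 → QR.
(5/29) = +1 → QR.
(10/29) = -1 → non-residue.
(12/29) = -1 → non-residue.
(16/29) = +1 → QR.
(20/29) = +1 → QR.
(26/29) = -1 → non-residue.
Total quadratic residues among the 7: 4.

4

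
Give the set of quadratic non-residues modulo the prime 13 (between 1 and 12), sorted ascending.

Square k = 1,…,6 (k and 13−k give the same square):
1²=1, 2²=4, 3²=9, 4²≡3, 5²≡12, 6²≡10 (mod 13).
The residues are {1, 3, 4, 9, 10, 12}; the non-residues are the remaining 6 nonzero classes.

2, 5, 6, 7, 8, 11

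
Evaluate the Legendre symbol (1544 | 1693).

1

Pull out 2^3: since 1693 ≡ 5 (mod 8), (2/1693) = -1, so (2/1693)^3 = -1.
Reciprocity: 193 ≡ 1 and 1693 ≡ 1 (mod 4), so (193/1693) = +(1693/193).
Reduce top mod 193: now compute (149/193).
Reciprocity: 149 ≡ 1 and 193 ≡ 1 (mod 4), so (149/193) = +(193/149).
Reduce top mod 149: now compute (44/149).
Pull out 2^2: since 149 ≡ 5 (mod 8), (2/149) = -1, so (2/149)^2 = +1.
Reciprocity: 11 ≡ 3 and 149 ≡ 1 (mod 4), so (11/149) = +(149/11).
Reduce top mod 11: now compute (6/11).
Pull out 2: since 11 ≡ 3 (mod 8), (2/11) = -1.
Reciprocity: 3 ≡ 3 and 11 ≡ 3 (mod 4), so (3/11) = −(11/3).
Reduce top mod 3: now compute (2/3).
Pull out 2: since 3 ≡ 3 (mod 8), (2/3) = -1.
Reached (1/3) = 1. Collecting the sign flips along the way, the symbol is +1.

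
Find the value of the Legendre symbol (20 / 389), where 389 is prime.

1

Pull out 2^2: since 389 ≡ 5 (mod 8), (2/389) = -1, so (2/389)^2 = +1.
Reciprocity: 5 ≡ 1 and 389 ≡ 1 (mod 4), so (5/389) = +(389/5).
Reduce top mod 5: now compute (4/5).
Pull out 2^2: since 5 ≡ 5 (mod 8), (2/5) = -1, so (2/5)^2 = +1.
Reached (1/5) = 1. Collecting the sign flips along the way, the symbol is +1.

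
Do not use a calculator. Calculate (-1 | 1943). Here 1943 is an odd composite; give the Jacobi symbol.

-1

First reduce: -1 ≡ 1942 (mod 1943).
Pull out 2: since 1943 ≡ 7 (mod 8), (2/1943) = +1.
Reciprocity: 971 ≡ 3 and 1943 ≡ 3 (mod 4), so (971/1943) = −(1943/971).
Reduce top mod 971: now compute (1/971).
Reached (1/971) = 1. Collecting the sign flips along the way, the symbol is -1.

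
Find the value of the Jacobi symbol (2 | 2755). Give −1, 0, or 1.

Pull out 2: since 2755 ≡ 3 (mod 8), (2/2755) = -1.
Reached (1/2755) = 1. Collecting the sign flips along the way, the symbol is -1.

-1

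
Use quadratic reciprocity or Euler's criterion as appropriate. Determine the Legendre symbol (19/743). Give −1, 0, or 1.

1

Reciprocity: 19 ≡ 3 and 743 ≡ 3 (mod 4), so (19/743) = −(743/19).
Reduce top mod 19: now compute (2/19).
Pull out 2: since 19 ≡ 3 (mod 8), (2/19) = -1.
Reached (1/19) = 1. Collecting the sign flips along the way, the symbol is +1.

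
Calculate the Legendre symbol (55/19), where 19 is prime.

1

First reduce: 55 ≡ 17 (mod 19).
Reciprocity: 17 ≡ 1 and 19 ≡ 3 (mod 4), so (17/19) = +(19/17).
Reduce top mod 17: now compute (2/17).
Pull out 2: since 17 ≡ 1 (mod 8), (2/17) = +1.
Reached (1/17) = 1. Collecting the sign flips along the way, the symbol is +1.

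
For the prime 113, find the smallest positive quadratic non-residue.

(2/113) = +1, so 2 is a residue.
(3/113) = −1, so 3 is the smallest positive non-residue mod 113.

3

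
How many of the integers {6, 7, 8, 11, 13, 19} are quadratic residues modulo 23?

(6/23) = +1 → QR.
(7/23) = -1 → non-residue.
(8/23) = +1 → QR.
(11/23) = -1 → non-residue.
(13/23) = +1 → QR.
(19/23) = -1 → non-residue.
Total quadratic residues among the 6: 3.

3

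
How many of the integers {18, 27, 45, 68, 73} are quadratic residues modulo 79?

(18/79) = +1 → QR.
(27/79) = -1 → non-residue.
(45/79) = +1 → QR.
(68/79) = -1 → non-residue.
(73/79) = +1 → QR.
Total quadratic residues among the 5: 3.

3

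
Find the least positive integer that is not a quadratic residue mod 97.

(2/97) = +1, so 2 is a residue.
(3/97) = +1, so 3 is a residue.
(4/97) = +1, so 4 is a residue.
(5/97) = −1, so 5 is the smallest positive non-residue mod 97.

5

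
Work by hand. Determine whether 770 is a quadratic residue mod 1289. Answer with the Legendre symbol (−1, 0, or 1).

-1

Pull out 2: since 1289 ≡ 1 (mod 8), (2/1289) = +1.
Reciprocity: 385 ≡ 1 and 1289 ≡ 1 (mod 4), so (385/1289) = +(1289/385).
Reduce top mod 385: now compute (134/385).
Pull out 2: since 385 ≡ 1 (mod 8), (2/385) = +1.
Reciprocity: 67 ≡ 3 and 385 ≡ 1 (mod 4), so (67/385) = +(385/67).
Reduce top mod 67: now compute (50/67).
Pull out 2: since 67 ≡ 3 (mod 8), (2/67) = -1.
Reciprocity: 25 ≡ 1 and 67 ≡ 3 (mod 4), so (25/67) = +(67/25).
Reduce top mod 25: now compute (17/25).
Reciprocity: 17 ≡ 1 and 25 ≡ 1 (mod 4), so (17/25) = +(25/17).
Reduce top mod 17: now compute (8/17).
Pull out 2^3: since 17 ≡ 1 (mod 8), (2/17) = +1, so (2/17)^3 = +1.
Reached (1/17) = 1. Collecting the sign flips along the way, the symbol is -1.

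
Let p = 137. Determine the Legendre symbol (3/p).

-1

Reciprocity: 3 ≡ 3 and 137 ≡ 1 (mod 4), so (3/137) = +(137/3).
Reduce top mod 3: now compute (2/3).
Pull out 2: since 3 ≡ 3 (mod 8), (2/3) = -1.
Reached (1/3) = 1. Collecting the sign flips along the way, the symbol is -1.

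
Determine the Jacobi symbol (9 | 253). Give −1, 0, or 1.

1

Reciprocity: 9 ≡ 1 and 253 ≡ 1 (mod 4), so (9/253) = +(253/9).
Reduce top mod 9: now compute (1/9).
Reached (1/9) = 1. Collecting the sign flips along the way, the symbol is +1.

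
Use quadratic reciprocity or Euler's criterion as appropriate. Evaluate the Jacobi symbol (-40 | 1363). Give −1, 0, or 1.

First reduce: -40 ≡ 1323 (mod 1363).
Reciprocity: 1323 ≡ 3 and 1363 ≡ 3 (mod 4), so (1323/1363) = −(1363/1323).
Reduce top mod 1323: now compute (40/1323).
Pull out 2^3: since 1323 ≡ 3 (mod 8), (2/1323) = -1, so (2/1323)^3 = -1.
Reciprocity: 5 ≡ 1 and 1323 ≡ 3 (mod 4), so (5/1323) = +(1323/5).
Reduce top mod 5: now compute (3/5).
Reciprocity: 3 ≡ 3 and 5 ≡ 1 (mod 4), so (3/5) = +(5/3).
Reduce top mod 3: now compute (2/3).
Pull out 2: since 3 ≡ 3 (mod 8), (2/3) = -1.
Reached (1/3) = 1. Collecting the sign flips along the way, the symbol is -1.

-1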